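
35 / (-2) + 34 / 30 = -491 / 30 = -16.37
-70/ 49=-10/ 7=-1.43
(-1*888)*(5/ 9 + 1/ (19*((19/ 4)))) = -544936/ 1083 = -503.17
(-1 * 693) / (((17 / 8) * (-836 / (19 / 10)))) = 63 / 85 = 0.74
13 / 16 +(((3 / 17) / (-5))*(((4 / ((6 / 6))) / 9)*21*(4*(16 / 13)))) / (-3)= 71767 / 53040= 1.35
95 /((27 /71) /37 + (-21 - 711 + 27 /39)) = -3244345 /24974538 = -0.13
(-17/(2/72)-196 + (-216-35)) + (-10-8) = -1077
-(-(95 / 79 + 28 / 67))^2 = -73564929 / 28015849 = -2.63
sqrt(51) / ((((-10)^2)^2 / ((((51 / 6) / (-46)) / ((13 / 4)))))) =-17 * sqrt(51) / 2990000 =-0.00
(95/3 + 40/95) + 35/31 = 58694/1767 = 33.22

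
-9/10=-0.90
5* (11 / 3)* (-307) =-16885 / 3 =-5628.33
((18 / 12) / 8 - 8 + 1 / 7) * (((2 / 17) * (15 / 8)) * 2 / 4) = -12885 / 15232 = -0.85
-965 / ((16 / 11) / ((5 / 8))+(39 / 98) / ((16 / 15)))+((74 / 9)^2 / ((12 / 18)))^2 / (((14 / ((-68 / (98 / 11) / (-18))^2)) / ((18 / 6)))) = 2993912694170222 / 77039209899099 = 38.86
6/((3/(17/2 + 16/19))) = 355/19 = 18.68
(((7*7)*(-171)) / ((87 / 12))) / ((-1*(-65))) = -33516 / 1885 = -17.78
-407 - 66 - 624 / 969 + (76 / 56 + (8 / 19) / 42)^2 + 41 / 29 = -147667195547 / 313944372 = -470.36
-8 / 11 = -0.73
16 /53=0.30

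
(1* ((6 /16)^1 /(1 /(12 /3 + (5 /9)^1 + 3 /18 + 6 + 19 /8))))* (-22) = -10373 /96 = -108.05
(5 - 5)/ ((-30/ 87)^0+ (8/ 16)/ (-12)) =0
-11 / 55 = -1 / 5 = -0.20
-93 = -93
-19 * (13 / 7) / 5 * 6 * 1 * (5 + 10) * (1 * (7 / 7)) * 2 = -8892 / 7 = -1270.29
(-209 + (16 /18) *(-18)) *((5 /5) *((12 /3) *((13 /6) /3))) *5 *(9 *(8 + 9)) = -497250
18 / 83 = 0.22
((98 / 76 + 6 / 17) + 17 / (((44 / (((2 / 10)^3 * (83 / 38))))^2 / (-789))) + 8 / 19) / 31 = 1530712663331 / 23019887000000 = 0.07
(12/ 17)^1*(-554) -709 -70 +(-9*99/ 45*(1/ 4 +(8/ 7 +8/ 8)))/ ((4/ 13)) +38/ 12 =-37724119/ 28560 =-1320.87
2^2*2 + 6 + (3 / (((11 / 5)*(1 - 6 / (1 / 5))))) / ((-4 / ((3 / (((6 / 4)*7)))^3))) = 1531868 / 109417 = 14.00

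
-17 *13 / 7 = -221 / 7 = -31.57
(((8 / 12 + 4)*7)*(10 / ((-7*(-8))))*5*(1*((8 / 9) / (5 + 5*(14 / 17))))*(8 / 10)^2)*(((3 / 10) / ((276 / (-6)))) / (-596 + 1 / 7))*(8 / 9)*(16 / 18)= 852992 / 54199746675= 0.00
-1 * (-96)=96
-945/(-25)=189/5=37.80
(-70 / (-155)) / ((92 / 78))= 273 / 713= 0.38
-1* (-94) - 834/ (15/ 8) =-1754/ 5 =-350.80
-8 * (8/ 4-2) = 0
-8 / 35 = -0.23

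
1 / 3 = 0.33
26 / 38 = 13 / 19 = 0.68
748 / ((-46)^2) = 187 / 529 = 0.35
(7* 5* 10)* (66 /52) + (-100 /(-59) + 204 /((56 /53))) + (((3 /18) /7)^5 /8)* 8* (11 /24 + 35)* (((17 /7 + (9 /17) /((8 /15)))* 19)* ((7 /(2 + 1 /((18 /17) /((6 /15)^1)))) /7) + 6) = 52197707716019409697 /81686921443964928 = 639.00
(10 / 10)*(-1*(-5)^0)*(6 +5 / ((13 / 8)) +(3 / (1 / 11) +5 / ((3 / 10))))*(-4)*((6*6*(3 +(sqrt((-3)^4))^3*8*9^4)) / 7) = 4207788609840 / 91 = 46239435272.97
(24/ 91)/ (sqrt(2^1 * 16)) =3 * sqrt(2)/ 91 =0.05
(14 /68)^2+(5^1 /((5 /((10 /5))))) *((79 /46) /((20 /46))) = 45907 /5780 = 7.94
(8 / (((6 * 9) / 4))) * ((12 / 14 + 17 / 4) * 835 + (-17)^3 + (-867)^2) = 28038844 / 63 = 445061.02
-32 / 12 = -8 / 3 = -2.67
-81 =-81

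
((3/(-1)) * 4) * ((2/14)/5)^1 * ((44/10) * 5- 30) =96/35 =2.74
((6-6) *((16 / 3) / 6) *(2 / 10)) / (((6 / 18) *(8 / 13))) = 0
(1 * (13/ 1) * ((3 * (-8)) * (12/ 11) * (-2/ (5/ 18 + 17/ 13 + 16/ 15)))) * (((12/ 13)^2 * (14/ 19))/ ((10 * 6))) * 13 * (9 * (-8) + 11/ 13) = -1611187200/ 648527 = -2484.38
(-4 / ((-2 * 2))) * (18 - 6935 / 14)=-6683 / 14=-477.36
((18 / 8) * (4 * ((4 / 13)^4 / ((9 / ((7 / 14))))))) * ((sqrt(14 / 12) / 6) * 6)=0.00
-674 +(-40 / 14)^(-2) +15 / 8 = -268801 / 400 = -672.00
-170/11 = -15.45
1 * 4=4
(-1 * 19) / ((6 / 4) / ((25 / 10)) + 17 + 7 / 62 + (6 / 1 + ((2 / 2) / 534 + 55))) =-786315 / 3257611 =-0.24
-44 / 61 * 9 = -396 / 61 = -6.49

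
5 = 5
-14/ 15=-0.93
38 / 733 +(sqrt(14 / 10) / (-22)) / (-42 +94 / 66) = 3*sqrt(35) / 13390 +38 / 733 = 0.05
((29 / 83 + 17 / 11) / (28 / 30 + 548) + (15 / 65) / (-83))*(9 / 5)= 295326 / 244323365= 0.00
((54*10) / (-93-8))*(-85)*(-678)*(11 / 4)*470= -398246123.76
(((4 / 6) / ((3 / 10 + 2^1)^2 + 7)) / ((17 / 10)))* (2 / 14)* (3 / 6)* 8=8000 / 438753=0.02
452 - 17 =435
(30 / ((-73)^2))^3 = 27000 / 151334226289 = 0.00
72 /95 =0.76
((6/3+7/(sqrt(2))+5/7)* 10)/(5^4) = 38/875+7* sqrt(2)/125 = 0.12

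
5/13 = 0.38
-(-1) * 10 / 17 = 10 / 17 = 0.59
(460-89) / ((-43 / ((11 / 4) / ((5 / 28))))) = -28567 / 215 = -132.87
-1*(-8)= 8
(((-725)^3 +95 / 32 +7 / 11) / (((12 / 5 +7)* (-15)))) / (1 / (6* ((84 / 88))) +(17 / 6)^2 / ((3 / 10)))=8450788420053 / 84217232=100345.12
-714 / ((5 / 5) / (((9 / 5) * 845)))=-1085994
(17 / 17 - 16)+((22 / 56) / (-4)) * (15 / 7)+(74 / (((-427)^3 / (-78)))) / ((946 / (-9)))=-8962044450759 / 589202727344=-15.21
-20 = -20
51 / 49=1.04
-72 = -72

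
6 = 6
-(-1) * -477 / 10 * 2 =-477 / 5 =-95.40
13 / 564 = 0.02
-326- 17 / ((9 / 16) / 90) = -3046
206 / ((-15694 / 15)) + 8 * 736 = 46201591 / 7847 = 5887.80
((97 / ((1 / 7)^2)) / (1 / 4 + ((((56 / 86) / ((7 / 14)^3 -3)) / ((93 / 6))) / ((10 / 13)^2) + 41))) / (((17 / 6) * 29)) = 87433336200 / 62311582859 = 1.40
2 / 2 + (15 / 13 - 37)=-453 / 13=-34.85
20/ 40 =1/ 2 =0.50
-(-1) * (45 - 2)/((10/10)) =43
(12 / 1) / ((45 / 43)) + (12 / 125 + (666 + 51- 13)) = 268336 / 375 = 715.56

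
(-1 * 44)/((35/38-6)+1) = 1672/155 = 10.79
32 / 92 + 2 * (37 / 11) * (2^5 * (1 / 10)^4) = 58404 / 158125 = 0.37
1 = 1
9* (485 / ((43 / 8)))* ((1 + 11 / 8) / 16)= 82935 / 688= 120.55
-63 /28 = -9 /4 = -2.25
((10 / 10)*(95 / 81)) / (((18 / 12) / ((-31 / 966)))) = -2945 / 117369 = -0.03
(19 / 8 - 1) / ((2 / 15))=165 / 16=10.31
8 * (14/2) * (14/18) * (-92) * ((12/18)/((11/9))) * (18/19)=-432768/209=-2070.66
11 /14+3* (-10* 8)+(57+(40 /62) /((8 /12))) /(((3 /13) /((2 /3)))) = -93421 /1302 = -71.75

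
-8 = -8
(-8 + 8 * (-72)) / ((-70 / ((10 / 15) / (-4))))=-146 / 105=-1.39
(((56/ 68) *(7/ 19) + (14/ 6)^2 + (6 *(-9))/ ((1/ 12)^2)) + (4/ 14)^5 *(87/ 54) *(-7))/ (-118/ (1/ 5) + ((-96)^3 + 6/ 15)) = 271171165975/ 30896566437996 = 0.01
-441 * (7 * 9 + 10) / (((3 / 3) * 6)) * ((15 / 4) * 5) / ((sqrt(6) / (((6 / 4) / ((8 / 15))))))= -115512.34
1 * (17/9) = 17/9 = 1.89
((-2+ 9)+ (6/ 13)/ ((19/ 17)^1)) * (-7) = -12817/ 247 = -51.89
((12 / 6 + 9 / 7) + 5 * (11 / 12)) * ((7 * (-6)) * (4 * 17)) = -22474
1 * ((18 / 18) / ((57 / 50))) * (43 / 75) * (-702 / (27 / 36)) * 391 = -3497104 / 19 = -184058.11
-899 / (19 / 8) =-7192 / 19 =-378.53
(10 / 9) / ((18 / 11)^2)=605 / 1458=0.41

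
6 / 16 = 3 / 8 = 0.38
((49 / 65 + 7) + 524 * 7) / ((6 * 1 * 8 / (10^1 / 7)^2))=6095 / 39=156.28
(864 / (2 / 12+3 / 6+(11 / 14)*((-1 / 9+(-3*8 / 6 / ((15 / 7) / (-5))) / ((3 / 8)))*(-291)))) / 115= -36288 / 27359995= -0.00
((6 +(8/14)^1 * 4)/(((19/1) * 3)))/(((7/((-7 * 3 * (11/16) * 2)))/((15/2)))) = -4785/1064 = -4.50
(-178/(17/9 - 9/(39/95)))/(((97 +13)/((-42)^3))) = -5984.16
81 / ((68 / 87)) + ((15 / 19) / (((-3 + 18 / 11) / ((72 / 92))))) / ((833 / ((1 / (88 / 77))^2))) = 1449189 / 13984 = 103.63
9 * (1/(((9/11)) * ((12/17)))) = 187/12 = 15.58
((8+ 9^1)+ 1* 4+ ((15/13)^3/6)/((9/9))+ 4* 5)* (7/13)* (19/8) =24110107/456976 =52.76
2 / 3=0.67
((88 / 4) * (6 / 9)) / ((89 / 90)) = 1320 / 89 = 14.83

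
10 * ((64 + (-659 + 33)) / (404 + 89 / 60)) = -337200 / 24329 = -13.86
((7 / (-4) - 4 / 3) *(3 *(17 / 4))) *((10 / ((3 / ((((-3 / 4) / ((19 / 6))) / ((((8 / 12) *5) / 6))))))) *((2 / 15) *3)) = 16983 / 760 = 22.35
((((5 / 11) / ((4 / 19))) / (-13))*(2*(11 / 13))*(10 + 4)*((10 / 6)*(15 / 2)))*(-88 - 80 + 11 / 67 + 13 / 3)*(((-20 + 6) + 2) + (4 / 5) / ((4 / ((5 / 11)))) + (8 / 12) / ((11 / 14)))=-7670110000 / 86229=-88950.47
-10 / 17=-0.59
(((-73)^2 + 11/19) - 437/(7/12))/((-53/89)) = -54218622/7049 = -7691.68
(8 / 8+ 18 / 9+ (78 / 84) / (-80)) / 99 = 0.03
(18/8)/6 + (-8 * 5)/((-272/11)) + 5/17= 311/136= 2.29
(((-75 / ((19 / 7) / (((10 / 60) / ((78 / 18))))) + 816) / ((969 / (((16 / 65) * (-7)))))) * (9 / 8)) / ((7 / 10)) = -2.33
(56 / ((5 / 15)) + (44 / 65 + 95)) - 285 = -21.32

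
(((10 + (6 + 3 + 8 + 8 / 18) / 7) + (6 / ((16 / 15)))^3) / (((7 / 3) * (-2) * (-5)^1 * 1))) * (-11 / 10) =-67582009 / 7526400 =-8.98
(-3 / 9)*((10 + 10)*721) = -4806.67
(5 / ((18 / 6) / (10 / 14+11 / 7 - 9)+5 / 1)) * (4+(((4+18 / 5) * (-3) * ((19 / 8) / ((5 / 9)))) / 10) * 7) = -3018763 / 42800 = -70.53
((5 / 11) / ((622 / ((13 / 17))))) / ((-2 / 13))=-845 / 232628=-0.00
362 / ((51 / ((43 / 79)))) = 15566 / 4029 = 3.86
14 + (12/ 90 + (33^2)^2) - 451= 17782262/ 15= 1185484.13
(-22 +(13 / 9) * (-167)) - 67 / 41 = -97732 / 369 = -264.86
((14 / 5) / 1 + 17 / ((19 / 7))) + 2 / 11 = 9661 / 1045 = 9.24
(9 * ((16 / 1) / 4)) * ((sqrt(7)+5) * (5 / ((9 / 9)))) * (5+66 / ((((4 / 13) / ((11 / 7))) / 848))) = 360160380 * sqrt(7) / 7+1800801900 / 7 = 393385242.51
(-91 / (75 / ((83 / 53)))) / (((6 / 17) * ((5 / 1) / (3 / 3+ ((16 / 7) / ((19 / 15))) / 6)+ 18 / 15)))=-22213373 / 20811510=-1.07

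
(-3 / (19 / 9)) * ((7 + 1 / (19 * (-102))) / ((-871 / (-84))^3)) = -36180133920 / 4055184220607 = -0.01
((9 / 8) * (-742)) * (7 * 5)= -116865 / 4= -29216.25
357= 357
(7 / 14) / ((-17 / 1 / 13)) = -13 / 34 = -0.38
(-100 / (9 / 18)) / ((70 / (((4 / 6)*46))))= -87.62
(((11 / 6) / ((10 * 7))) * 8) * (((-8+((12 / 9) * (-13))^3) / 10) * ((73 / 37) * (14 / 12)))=-56540836 / 224775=-251.54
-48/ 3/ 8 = -2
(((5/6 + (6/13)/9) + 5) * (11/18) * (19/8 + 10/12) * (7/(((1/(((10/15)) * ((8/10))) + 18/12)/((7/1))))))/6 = 705551/25272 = 27.92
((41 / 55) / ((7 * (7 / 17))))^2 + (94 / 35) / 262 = 73394184 / 951456275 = 0.08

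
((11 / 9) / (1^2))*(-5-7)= -44 / 3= -14.67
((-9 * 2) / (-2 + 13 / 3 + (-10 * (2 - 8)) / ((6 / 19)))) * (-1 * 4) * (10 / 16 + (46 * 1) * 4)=39879 / 577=69.11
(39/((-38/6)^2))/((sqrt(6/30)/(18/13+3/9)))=603 * sqrt(5)/361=3.74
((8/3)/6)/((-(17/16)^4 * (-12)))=65536/2255067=0.03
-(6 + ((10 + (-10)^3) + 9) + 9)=966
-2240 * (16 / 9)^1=-3982.22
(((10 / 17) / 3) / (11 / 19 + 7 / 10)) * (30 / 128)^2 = 11875 / 1410048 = 0.01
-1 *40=-40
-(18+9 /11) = -207 /11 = -18.82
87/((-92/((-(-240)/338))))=-2610/3887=-0.67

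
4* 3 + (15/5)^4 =93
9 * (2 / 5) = 3.60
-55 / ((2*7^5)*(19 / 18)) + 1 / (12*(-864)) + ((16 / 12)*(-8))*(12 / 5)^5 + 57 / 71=-848.55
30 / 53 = 0.57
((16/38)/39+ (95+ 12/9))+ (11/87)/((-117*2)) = 37265893/386802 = 96.34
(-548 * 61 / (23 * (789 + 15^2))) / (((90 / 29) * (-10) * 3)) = 242353 / 15742350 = 0.02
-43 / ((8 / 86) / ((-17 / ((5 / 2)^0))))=31433 / 4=7858.25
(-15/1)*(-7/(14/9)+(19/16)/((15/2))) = 521/8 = 65.12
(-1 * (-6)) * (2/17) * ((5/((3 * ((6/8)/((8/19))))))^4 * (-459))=-2621440000/10556001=-248.34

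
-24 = -24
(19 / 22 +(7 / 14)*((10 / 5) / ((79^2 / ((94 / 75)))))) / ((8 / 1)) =8895493 / 82381200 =0.11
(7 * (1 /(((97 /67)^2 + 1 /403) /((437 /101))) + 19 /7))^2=164328462265169251449 /147016966768103056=1117.75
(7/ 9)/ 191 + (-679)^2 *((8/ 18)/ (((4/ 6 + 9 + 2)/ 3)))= 452874023/ 8595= 52690.40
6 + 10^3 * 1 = 1006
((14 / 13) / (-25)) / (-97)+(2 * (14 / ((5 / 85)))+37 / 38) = 571391157 / 1197950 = 476.97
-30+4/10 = -148/5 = -29.60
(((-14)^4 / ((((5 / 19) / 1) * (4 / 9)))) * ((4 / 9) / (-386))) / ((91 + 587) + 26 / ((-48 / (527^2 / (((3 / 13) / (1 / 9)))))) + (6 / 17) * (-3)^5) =4020311232 / 763692655645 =0.01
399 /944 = 0.42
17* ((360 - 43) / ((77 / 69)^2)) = 25657029 / 5929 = 4327.38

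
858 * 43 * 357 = 13171158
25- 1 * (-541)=566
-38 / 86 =-19 / 43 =-0.44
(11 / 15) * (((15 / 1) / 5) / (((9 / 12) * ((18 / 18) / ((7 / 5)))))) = 4.11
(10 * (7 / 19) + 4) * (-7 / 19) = -1022 / 361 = -2.83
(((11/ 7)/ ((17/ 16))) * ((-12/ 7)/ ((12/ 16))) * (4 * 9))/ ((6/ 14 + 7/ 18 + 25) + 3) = -1824768/ 432089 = -4.22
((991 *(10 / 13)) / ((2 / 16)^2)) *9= 439089.23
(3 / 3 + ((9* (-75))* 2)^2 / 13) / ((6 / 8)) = 7290052 / 39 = 186924.41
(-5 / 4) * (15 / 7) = -75 / 28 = -2.68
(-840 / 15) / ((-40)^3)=7 / 8000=0.00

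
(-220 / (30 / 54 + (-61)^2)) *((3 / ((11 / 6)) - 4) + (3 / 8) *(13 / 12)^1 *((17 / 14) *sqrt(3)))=2340 / 16747 - 109395 *sqrt(3) / 3751328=0.09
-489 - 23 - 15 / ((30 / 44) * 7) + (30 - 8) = -3452 / 7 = -493.14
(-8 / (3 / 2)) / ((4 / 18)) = -24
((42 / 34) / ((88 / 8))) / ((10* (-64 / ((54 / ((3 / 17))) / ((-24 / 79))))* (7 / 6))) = 2133 / 14080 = 0.15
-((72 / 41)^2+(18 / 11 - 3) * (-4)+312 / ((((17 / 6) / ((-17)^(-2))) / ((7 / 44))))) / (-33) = 23672456 / 90846283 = 0.26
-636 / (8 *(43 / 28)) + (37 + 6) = -377 / 43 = -8.77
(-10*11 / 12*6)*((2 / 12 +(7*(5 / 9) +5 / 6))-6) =550 / 9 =61.11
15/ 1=15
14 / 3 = 4.67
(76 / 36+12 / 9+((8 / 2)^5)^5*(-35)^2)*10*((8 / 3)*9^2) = 2979131153505583111440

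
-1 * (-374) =374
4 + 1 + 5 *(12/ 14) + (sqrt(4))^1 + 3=100/ 7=14.29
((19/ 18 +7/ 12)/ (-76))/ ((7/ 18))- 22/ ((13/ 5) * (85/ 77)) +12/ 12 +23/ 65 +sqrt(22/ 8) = -4.71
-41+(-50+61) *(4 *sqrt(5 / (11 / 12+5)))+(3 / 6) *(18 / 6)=-79 / 2+88 *sqrt(1065) / 71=0.95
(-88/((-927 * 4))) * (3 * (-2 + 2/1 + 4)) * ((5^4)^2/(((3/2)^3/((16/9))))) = 4400000000/75087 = 58598.69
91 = 91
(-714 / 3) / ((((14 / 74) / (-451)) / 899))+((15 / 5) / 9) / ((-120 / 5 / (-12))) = 3060329053 / 6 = 510054842.17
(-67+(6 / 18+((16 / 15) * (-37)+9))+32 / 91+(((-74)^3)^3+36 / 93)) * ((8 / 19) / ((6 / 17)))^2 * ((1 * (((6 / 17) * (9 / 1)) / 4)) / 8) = -2519272483847754125971 / 267995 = -9400445843570790.97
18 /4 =9 /2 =4.50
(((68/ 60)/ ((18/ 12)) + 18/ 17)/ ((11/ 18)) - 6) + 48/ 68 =-2174/ 935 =-2.33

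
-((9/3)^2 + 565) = -574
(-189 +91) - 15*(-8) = 22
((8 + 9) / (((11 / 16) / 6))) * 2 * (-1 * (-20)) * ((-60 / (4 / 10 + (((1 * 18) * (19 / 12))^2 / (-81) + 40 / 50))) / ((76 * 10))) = 17625600 / 332101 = 53.07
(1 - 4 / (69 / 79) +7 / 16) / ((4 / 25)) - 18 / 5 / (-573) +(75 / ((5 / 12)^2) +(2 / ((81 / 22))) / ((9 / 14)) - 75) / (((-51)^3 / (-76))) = -2640987683677207 / 135940617455040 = -19.43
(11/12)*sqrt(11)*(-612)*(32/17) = -1056*sqrt(11) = -3502.36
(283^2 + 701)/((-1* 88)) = -40395/44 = -918.07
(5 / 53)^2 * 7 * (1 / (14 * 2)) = 25 / 11236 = 0.00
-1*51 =-51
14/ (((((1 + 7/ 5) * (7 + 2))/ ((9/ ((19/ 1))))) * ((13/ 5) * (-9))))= -175/ 13338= -0.01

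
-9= -9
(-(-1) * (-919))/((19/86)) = -79034/19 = -4159.68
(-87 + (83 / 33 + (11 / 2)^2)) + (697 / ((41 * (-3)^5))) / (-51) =-54.23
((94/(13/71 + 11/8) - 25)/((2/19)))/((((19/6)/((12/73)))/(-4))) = -69.69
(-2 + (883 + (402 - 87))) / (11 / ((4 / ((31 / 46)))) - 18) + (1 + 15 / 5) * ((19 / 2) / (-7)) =-79.50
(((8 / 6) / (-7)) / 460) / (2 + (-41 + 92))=-1 / 127995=-0.00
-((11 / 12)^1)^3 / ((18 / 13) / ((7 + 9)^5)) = -141746176 / 243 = -583317.60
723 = 723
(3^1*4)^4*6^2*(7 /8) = 653184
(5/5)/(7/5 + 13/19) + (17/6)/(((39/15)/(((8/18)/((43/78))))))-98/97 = 0.35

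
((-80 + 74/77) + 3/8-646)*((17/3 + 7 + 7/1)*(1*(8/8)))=-26337187/1848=-14251.72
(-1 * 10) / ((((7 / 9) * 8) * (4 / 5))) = -2.01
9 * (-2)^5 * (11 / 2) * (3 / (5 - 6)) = 4752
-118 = -118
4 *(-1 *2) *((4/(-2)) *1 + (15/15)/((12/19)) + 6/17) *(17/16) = 13/24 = 0.54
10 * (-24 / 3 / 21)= -80 / 21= -3.81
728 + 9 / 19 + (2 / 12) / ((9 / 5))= 747509 / 1026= 728.57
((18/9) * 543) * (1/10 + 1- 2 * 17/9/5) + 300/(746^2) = 780653944/2086935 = 374.07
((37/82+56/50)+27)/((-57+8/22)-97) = -644281/3464500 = -0.19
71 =71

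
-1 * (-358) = 358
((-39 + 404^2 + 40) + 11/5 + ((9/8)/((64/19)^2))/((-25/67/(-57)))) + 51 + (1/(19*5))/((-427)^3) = 163285.35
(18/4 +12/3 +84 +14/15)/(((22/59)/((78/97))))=2149901/10670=201.49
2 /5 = 0.40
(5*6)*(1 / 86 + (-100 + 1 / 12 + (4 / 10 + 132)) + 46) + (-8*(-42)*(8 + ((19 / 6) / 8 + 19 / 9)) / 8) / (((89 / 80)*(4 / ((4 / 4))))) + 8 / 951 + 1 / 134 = 2454.03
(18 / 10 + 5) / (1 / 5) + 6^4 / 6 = 250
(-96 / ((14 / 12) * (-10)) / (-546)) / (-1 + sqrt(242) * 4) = -2112 * sqrt(2) / 12329135 - 48 / 12329135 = -0.00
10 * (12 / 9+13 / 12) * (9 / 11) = 19.77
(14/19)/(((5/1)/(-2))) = -28/95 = -0.29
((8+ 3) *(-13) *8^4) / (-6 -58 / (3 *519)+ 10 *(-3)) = 455989248 / 28055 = 16253.40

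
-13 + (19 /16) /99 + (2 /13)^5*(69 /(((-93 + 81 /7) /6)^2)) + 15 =2.01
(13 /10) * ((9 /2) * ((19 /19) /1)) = 117 /20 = 5.85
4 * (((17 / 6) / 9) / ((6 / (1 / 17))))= 1 / 81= 0.01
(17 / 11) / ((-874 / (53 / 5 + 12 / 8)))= -187 / 8740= -0.02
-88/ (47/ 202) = -378.21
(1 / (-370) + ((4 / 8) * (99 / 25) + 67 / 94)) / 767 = 233901 / 66690650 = 0.00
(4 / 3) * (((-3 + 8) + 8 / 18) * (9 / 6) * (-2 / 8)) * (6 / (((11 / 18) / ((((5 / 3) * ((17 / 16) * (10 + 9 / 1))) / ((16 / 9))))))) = -712215 / 1408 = -505.83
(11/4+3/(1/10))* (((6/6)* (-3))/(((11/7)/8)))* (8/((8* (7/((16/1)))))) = -12576/11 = -1143.27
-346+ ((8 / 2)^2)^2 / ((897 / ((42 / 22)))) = -1136202 / 3289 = -345.46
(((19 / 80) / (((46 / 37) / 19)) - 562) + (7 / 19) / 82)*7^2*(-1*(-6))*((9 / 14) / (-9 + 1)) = 302528266173 / 22933760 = 13191.39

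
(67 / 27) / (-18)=-67 / 486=-0.14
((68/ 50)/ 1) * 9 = 12.24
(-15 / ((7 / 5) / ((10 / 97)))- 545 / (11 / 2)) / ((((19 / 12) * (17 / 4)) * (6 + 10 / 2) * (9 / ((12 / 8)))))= -5986880 / 26537357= -0.23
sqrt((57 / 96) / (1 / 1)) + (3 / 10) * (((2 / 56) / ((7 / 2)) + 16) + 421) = sqrt(38) / 8 + 128481 / 980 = 131.87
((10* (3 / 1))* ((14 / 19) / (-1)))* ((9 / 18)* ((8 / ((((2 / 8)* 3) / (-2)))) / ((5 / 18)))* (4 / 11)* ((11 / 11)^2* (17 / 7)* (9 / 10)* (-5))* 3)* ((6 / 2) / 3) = -2115072 / 209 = -10119.96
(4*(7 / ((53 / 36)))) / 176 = 0.11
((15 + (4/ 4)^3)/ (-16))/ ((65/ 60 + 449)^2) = -144/ 29170801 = -0.00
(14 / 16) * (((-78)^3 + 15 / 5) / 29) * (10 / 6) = -5536405 / 232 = -23863.81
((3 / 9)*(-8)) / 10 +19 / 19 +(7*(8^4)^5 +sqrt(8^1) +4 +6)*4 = 8*sqrt(2) +484227031934875730531 / 15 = 32281802128991715380.05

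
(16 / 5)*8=128 / 5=25.60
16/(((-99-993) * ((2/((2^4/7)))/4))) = -128/1911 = -0.07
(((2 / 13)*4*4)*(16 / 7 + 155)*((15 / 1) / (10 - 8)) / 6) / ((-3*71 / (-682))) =10011760 / 6461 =1549.57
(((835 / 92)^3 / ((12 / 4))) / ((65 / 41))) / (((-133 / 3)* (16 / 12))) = -14321698725 / 5385406208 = -2.66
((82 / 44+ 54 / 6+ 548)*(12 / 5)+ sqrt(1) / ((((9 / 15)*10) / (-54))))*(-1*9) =-131895 / 11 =-11990.45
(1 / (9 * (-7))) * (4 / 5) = -4 / 315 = -0.01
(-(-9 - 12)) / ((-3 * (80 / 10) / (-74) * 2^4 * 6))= 259 / 384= 0.67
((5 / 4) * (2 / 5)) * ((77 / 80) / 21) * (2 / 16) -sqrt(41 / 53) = 11 / 3840 -sqrt(2173) / 53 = -0.88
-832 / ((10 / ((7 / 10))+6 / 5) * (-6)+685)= -29120 / 20723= -1.41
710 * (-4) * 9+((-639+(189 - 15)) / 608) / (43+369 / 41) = -25560.01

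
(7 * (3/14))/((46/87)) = 261/92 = 2.84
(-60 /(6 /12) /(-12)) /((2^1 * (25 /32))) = 6.40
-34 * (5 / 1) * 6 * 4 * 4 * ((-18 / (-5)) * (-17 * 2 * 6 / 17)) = 705024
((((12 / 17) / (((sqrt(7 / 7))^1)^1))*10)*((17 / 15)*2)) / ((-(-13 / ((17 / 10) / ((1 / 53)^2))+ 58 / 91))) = -17382092 / 689461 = -25.21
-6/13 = -0.46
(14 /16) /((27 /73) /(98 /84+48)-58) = -150745 /9990944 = -0.02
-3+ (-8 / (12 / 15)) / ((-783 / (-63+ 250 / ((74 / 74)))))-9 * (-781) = 5503228 / 783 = 7028.39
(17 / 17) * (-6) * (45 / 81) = -10 / 3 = -3.33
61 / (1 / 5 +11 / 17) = 5185 / 72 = 72.01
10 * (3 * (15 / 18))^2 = 125 / 2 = 62.50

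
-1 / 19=-0.05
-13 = -13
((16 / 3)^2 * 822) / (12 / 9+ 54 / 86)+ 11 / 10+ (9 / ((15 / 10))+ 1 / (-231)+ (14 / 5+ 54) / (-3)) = 42184759 / 3542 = 11909.87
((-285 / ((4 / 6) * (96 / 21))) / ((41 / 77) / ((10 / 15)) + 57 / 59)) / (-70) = 258951 / 342080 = 0.76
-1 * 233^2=-54289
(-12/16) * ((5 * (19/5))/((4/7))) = -399/16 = -24.94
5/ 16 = 0.31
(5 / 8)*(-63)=-315 / 8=-39.38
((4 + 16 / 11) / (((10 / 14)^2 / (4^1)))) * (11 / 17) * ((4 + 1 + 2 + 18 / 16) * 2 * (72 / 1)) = 550368 / 17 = 32374.59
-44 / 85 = -0.52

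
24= 24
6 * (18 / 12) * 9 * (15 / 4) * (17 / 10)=4131 / 8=516.38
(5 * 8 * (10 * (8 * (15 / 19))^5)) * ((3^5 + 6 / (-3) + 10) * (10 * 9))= 224844595200000000 / 2476099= 90805979567.05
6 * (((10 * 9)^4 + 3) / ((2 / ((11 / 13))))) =2165130099 / 13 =166548469.15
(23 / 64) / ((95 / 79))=1817 / 6080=0.30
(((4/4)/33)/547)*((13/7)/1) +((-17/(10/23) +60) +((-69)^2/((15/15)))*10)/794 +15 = 75234198233/1003274580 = 74.99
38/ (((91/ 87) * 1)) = 3306/ 91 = 36.33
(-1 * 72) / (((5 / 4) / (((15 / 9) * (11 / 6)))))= -176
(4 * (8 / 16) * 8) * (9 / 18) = 8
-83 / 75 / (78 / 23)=-1909 / 5850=-0.33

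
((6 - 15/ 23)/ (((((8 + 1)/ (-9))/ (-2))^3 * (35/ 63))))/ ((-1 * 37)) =-8856/ 4255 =-2.08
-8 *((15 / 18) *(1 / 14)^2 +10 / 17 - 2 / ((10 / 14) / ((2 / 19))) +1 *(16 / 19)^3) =-613581299 / 85703205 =-7.16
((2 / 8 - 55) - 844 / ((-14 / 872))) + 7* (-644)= 1344179 / 28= 48006.39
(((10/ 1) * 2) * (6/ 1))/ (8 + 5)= 120/ 13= 9.23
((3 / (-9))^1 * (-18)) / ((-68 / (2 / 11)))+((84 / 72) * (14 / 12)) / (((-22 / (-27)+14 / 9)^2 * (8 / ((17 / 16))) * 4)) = -0.01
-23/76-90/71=-8473/5396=-1.57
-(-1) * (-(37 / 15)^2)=-1369 / 225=-6.08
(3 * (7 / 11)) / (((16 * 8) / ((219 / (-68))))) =-4599 / 95744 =-0.05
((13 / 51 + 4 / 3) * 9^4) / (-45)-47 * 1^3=-23678 / 85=-278.56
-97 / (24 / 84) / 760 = -0.45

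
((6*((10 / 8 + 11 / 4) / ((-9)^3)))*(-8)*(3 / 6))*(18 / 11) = 64 / 297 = 0.22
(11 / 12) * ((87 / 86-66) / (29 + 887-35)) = -20493 / 303064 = -0.07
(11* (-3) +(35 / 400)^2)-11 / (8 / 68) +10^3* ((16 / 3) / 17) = 61112899 / 326400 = 187.23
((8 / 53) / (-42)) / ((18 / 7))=-2 / 1431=-0.00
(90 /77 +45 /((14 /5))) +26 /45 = 17.82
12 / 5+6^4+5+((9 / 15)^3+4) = 163452 / 125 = 1307.62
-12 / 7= -1.71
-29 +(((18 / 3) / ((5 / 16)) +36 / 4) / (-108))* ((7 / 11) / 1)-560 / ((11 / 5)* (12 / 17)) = -70159 / 180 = -389.77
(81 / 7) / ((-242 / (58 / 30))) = -783 / 8470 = -0.09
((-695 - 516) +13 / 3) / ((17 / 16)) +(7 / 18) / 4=-1389961 / 1224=-1135.59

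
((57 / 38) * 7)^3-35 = 8981 / 8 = 1122.62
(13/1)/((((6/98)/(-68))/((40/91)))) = -19040/3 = -6346.67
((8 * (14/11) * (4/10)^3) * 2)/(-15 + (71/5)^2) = 896/128315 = 0.01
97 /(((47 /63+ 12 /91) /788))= 62601084 /719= 87066.88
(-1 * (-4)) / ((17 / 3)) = 12 / 17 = 0.71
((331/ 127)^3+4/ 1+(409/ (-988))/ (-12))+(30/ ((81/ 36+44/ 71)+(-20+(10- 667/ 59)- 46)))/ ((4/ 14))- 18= 18433273295105923/ 8740227822993264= 2.11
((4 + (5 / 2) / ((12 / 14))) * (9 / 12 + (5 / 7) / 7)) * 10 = 69305 / 1176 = 58.93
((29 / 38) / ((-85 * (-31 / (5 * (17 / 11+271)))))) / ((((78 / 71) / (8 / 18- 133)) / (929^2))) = -3177824076607633 / 77320386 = -41099433.68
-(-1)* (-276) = -276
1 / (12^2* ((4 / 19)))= 19 / 576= 0.03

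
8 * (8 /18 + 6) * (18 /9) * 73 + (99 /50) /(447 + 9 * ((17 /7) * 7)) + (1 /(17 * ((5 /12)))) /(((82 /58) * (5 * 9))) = 472176026209 /62730000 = 7527.12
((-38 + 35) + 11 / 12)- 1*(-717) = 8579 / 12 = 714.92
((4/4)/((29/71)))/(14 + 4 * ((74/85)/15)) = 90525/526234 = 0.17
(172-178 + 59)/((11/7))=371/11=33.73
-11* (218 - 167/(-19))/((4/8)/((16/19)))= -1516768/361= -4201.57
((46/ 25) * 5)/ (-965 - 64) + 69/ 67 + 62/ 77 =6924343/ 3791865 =1.83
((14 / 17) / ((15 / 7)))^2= 0.15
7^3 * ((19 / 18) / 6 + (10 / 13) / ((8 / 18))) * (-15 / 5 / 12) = -918211 / 5616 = -163.50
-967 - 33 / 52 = -50317 / 52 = -967.63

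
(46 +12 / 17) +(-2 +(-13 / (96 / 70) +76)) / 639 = 24406217 / 521424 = 46.81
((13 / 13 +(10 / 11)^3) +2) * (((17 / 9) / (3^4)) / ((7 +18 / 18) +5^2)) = 84881 / 32019867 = 0.00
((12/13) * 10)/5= 24/13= 1.85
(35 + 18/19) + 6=797/19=41.95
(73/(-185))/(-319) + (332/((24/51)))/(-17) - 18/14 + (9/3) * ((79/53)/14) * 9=-873808022/21894565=-39.91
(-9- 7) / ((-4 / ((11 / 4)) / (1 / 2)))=11 / 2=5.50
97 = 97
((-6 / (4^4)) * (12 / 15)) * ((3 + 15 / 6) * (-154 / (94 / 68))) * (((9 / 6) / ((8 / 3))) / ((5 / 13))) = 16.80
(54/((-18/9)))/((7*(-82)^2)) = -27/47068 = -0.00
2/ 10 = 1/ 5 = 0.20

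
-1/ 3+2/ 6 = 0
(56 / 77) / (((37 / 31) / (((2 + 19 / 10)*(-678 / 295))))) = -3278808 / 600325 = -5.46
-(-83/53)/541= 83/28673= 0.00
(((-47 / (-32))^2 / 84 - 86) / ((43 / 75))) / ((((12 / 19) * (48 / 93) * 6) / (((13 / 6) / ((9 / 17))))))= -24065537330575 / 76695994368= -313.78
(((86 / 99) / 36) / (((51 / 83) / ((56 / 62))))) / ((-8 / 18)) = -24983 / 313038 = -0.08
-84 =-84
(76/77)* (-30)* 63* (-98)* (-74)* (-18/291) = 892866240/1067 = 836800.60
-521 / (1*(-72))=521 / 72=7.24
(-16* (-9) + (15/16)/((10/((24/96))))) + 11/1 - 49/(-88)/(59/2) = 12879675/83072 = 155.04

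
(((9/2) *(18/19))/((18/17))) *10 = 765/19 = 40.26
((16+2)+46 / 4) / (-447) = -59 / 894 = -0.07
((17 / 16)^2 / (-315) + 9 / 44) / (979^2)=0.00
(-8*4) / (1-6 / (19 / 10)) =608 / 41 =14.83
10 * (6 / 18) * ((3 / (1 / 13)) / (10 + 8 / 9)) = 585 / 49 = 11.94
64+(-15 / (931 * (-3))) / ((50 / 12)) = 297926 / 4655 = 64.00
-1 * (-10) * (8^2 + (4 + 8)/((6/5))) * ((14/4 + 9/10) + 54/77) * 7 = 290672/11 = 26424.73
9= 9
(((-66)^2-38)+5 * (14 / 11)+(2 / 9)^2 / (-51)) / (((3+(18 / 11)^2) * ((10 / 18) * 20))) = 540384251 / 7883325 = 68.55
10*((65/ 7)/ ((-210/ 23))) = -1495/ 147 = -10.17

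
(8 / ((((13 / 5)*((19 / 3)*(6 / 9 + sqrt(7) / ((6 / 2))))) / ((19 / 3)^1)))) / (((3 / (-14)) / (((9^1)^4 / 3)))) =816480 / 13 - 408240*sqrt(7) / 13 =-20278.58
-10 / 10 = -1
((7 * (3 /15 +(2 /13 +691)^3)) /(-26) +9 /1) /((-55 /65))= 12693817475882 /120835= 105050833.58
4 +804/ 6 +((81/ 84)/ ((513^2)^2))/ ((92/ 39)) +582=1585852520152333/ 2202572944656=720.00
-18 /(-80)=9 /40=0.22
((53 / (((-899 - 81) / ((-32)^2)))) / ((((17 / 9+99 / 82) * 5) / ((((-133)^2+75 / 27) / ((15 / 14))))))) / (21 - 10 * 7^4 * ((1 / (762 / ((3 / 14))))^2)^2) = -11797731867478303440896 / 4194301641027369375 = -2812.80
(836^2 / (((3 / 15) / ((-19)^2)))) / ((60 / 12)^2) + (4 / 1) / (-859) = 50460291.20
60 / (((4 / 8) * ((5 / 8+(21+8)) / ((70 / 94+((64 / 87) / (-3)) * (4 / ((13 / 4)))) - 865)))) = -44118972160 / 12598209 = -3502.00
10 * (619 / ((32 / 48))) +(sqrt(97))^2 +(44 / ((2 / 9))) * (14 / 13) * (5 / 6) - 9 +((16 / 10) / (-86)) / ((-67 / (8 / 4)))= 1788510499 / 187265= 9550.69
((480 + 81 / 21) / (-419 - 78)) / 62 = -3387 / 215698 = -0.02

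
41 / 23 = 1.78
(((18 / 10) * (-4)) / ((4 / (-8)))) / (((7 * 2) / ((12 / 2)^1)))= 216 / 35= 6.17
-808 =-808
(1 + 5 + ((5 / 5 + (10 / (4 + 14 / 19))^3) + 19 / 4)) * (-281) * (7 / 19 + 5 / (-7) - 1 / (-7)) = 17337419 / 14364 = 1207.00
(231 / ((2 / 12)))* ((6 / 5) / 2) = 4158 / 5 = 831.60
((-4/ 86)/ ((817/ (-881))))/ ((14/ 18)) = 15858/ 245917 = 0.06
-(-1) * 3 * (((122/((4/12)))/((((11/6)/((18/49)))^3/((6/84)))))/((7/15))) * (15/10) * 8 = 124484739840/7672950131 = 16.22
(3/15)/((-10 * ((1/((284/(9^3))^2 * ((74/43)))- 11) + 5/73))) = 217851856/77367620325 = 0.00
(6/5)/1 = 6/5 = 1.20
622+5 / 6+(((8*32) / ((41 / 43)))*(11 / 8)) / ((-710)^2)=19309195129 / 31002150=622.83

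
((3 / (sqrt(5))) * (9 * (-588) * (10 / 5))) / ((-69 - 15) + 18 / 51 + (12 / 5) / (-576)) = 25909632 * sqrt(5) / 341297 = 169.75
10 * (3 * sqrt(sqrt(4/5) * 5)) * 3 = 90 * sqrt(2) * 5^(1/4) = 190.33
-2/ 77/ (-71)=2/ 5467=0.00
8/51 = 0.16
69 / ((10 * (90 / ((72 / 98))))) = 69 / 1225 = 0.06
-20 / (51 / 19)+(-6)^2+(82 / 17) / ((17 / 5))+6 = 31184 / 867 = 35.97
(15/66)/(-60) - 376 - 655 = -272185/264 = -1031.00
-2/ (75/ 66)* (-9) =396/ 25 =15.84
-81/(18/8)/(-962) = 18/481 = 0.04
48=48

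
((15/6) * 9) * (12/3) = 90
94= 94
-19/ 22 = -0.86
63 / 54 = 1.17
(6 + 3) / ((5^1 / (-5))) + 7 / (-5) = -10.40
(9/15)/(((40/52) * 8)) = 39/400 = 0.10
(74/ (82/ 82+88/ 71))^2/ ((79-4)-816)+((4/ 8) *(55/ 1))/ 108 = -182675863/ 149865768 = -1.22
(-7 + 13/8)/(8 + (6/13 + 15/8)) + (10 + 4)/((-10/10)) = -363/25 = -14.52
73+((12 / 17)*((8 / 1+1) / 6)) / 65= 73.02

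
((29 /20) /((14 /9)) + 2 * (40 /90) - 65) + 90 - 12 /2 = 52469 /2520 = 20.82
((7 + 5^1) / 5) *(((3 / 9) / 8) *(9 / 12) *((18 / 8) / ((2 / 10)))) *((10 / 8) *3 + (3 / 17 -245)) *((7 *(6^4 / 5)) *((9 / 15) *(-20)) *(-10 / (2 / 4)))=-1505762622 / 17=-88574271.88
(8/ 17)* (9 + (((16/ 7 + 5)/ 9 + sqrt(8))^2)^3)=509726240* sqrt(2)/ 1361367 + 824680212560/ 1458024057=1095.13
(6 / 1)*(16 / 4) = 24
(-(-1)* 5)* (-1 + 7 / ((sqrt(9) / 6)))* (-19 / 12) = -1235 / 12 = -102.92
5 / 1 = 5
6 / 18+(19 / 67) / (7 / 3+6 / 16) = 5723 / 13065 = 0.44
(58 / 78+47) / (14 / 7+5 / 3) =1862 / 143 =13.02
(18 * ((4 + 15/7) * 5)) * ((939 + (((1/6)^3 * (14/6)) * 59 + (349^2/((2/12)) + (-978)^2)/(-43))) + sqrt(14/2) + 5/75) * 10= -26679500185/126 + 38700 * sqrt(7)/7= -211727437.74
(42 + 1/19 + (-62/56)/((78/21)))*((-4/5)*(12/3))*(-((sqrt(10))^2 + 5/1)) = 495042/247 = 2004.22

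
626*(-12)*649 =-4875288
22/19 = 1.16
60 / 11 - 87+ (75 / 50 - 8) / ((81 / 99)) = -17719 / 198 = -89.49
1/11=0.09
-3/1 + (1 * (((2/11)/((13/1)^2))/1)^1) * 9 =-5559/1859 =-2.99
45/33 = 15/11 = 1.36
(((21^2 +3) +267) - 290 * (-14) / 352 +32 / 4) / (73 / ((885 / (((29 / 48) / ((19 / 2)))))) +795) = 3242957715 / 3529155487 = 0.92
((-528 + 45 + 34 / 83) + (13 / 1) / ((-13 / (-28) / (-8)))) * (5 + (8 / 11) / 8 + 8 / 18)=-10712852 / 2739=-3911.23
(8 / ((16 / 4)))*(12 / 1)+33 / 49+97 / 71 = 90592 / 3479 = 26.04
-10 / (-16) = 5 / 8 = 0.62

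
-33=-33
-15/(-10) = 3/2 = 1.50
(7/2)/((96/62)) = 2.26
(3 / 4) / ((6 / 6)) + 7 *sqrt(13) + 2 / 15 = 53 / 60 + 7 *sqrt(13) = 26.12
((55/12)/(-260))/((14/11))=-121/8736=-0.01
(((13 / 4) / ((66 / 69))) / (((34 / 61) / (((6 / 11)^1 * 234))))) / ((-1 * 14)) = -6401889 / 115192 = -55.58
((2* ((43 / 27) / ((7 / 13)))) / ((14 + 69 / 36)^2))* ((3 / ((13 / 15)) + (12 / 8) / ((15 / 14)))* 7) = 0.79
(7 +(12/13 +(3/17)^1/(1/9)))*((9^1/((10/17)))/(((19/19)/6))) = 56754/65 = 873.14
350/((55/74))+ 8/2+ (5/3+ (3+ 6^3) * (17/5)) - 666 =91604/165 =555.18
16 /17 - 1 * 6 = -5.06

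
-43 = -43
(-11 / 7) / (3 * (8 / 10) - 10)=55 / 266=0.21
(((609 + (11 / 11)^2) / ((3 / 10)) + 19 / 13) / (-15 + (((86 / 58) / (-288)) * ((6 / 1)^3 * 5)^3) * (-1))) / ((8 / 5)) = 2301353 / 11736289656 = 0.00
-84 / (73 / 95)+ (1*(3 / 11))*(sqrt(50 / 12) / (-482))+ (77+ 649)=45018 / 73 - 5*sqrt(6) / 10604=616.68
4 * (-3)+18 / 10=-51 / 5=-10.20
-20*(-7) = 140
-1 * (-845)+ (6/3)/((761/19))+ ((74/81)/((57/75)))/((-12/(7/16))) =95006727277/112433184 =845.01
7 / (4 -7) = -7 / 3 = -2.33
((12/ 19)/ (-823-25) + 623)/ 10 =2509441/ 40280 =62.30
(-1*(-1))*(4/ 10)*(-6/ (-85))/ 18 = 2/ 1275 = 0.00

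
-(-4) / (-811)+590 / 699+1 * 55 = 31654589 / 566889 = 55.84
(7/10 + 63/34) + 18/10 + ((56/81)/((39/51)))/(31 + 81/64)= 23134958/5280795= 4.38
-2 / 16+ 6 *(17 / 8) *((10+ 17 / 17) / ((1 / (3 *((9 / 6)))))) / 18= 559 / 16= 34.94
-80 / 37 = -2.16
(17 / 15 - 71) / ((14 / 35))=-524 / 3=-174.67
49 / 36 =1.36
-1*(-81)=81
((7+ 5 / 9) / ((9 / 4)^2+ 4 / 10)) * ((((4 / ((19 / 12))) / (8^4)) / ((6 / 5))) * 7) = 2975 / 597816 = 0.00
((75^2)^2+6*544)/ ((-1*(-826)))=31643889/ 826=38309.79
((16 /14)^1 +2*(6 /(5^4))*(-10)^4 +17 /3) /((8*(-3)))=-4175 /504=-8.28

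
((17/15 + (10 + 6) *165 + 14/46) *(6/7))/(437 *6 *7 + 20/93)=84750528/687044155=0.12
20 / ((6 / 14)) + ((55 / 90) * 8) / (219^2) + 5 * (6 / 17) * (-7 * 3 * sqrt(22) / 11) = 20143664 / 431649 - 630 * sqrt(22) / 187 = 30.86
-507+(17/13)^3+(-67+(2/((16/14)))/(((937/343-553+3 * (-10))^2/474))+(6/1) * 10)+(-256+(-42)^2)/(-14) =-251597806631849285/406146441128064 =-619.48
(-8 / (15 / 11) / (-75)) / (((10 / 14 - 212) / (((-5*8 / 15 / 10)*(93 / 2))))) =38192 / 8319375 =0.00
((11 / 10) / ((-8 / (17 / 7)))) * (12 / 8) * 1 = -561 / 1120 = -0.50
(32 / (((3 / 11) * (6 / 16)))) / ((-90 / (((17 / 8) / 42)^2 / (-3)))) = 3179 / 1071630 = 0.00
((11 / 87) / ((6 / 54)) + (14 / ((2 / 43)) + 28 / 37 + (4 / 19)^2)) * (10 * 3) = 3520330020 / 387353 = 9088.17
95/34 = 2.79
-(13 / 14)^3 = -2197 / 2744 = -0.80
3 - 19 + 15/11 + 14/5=-651/55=-11.84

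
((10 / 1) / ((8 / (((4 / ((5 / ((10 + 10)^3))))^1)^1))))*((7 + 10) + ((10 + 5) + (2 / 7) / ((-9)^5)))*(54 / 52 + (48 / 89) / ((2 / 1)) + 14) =1874156400008000 / 478237851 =3918879.27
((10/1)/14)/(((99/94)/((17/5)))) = 1598/693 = 2.31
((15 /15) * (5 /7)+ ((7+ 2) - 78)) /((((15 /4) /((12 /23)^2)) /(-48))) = 4405248 /18515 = 237.93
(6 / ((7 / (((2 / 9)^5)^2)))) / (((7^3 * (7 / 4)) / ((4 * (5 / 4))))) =0.00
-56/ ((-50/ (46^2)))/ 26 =29624/ 325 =91.15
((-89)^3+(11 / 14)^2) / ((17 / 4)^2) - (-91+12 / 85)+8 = -2756476361 / 70805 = -38930.53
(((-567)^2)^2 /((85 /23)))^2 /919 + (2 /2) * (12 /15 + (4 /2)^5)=5650932805350326315715709 /6639775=851072936259184432.56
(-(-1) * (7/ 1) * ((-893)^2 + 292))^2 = 31183144450969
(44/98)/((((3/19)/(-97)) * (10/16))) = -324368/735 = -441.32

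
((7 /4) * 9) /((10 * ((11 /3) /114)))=10773 /220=48.97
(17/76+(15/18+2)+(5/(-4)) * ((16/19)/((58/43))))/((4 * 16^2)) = 15053/6770688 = 0.00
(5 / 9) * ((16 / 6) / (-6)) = -20 / 81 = -0.25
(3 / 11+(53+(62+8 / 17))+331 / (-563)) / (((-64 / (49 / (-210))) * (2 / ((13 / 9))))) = 8172255 / 26951936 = 0.30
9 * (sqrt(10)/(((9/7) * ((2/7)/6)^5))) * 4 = 114354828 * sqrt(10) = 361621717.92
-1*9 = -9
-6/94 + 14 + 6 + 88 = 107.94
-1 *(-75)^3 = 421875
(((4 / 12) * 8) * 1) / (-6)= -4 / 9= -0.44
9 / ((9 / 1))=1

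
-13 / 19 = -0.68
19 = 19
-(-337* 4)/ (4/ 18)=6066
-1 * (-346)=346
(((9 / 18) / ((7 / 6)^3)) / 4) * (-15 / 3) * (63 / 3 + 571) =-79920 / 343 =-233.00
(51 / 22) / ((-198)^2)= 17 / 287496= 0.00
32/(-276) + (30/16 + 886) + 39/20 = 2455597/2760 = 889.71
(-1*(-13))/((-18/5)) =-65/18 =-3.61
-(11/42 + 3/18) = -3/7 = -0.43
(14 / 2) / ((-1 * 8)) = -7 / 8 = -0.88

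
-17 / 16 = -1.06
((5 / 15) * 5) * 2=10 / 3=3.33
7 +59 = 66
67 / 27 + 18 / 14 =712 / 189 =3.77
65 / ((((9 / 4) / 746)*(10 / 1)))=19396 / 9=2155.11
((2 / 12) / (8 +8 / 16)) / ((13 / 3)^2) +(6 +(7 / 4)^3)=2088863 / 183872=11.36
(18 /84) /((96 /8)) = 1 /56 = 0.02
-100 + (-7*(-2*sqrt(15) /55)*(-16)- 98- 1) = -199- 224*sqrt(15) /55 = -214.77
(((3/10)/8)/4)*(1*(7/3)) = 0.02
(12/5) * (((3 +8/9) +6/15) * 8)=6176/75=82.35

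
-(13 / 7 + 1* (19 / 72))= -1069 / 504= -2.12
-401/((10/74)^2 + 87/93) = -17018039/40476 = -420.45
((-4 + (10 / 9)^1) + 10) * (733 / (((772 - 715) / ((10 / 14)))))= 234560 / 3591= 65.32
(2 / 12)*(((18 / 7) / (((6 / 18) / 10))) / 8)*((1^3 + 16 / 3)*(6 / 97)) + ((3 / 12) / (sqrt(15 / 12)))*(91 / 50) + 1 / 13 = 1.11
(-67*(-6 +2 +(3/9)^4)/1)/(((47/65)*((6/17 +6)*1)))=23913305/411156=58.16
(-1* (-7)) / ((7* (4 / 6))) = 3 / 2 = 1.50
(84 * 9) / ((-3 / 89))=-22428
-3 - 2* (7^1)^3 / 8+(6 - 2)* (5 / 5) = -84.75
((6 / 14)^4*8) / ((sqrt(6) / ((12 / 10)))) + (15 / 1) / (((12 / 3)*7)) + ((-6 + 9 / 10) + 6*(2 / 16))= -267 / 70 + 648*sqrt(6) / 12005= -3.68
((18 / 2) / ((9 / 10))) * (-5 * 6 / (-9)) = 100 / 3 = 33.33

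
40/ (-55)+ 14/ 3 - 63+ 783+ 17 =24451/ 33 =740.94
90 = 90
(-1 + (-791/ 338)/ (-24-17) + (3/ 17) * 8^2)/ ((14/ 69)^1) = 24037599/ 471172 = 51.02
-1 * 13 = -13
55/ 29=1.90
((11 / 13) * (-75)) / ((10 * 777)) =-55 / 6734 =-0.01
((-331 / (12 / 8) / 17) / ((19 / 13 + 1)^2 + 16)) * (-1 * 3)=55939 / 31688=1.77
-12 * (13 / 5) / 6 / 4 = -13 / 10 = -1.30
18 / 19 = 0.95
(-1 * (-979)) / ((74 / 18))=8811 / 37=238.14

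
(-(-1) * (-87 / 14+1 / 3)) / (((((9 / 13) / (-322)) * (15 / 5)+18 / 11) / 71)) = -57679193 / 225153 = -256.18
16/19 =0.84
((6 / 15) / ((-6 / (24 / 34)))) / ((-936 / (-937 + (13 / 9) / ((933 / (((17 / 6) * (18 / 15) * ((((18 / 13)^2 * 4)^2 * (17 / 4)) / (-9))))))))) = -3201605287 / 67950903150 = -0.05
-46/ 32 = -23/ 16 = -1.44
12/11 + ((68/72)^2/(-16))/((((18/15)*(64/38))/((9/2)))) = 2352203/2433024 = 0.97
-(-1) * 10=10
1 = 1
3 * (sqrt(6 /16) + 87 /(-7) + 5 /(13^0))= -156 /7 + 3 * sqrt(6) /4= -20.45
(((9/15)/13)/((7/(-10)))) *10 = -60/91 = -0.66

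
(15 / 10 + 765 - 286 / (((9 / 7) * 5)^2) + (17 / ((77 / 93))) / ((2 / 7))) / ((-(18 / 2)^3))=-18520396 / 16238475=-1.14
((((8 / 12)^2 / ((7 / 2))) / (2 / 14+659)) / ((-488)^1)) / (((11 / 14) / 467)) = -3269 / 13931973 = -0.00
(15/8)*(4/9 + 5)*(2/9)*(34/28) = 595/216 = 2.75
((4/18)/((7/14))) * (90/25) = 8/5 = 1.60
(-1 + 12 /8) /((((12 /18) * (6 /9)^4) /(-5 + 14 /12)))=-1863 /128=-14.55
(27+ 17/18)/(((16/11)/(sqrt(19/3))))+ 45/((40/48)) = 5533 * sqrt(57)/864+ 54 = 102.35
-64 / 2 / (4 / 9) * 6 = -432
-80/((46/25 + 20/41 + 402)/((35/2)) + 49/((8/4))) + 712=2426180728/3415619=710.32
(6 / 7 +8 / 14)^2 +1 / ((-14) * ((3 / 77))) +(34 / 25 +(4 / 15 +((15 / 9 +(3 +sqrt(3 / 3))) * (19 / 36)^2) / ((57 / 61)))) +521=7494599639 / 14288400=524.52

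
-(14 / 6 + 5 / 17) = -134 / 51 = -2.63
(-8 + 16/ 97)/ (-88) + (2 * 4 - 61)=-56456/ 1067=-52.91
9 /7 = 1.29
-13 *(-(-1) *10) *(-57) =7410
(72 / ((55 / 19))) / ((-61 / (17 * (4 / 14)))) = -46512 / 23485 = -1.98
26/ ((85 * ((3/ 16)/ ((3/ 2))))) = 208/ 85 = 2.45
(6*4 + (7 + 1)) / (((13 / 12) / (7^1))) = 2688 / 13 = 206.77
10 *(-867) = -8670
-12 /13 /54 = -2 /117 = -0.02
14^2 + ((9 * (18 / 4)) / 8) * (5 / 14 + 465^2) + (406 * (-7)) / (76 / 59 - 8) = 24288492409 / 22176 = 1095260.30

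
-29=-29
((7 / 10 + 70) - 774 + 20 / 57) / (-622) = 400681 / 354540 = 1.13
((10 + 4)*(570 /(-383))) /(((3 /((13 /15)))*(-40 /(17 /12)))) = 0.21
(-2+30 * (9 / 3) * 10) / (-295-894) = -898 / 1189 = -0.76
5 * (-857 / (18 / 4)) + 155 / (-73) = -627005 / 657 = -954.35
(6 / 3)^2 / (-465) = -4 / 465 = -0.01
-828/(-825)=276/275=1.00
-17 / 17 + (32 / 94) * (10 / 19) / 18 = -7957 / 8037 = -0.99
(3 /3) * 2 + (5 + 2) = 9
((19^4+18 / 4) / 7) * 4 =521302 / 7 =74471.71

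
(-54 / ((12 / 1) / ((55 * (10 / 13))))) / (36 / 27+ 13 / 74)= -109890 / 871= -126.17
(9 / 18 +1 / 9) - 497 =-8935 / 18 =-496.39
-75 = -75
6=6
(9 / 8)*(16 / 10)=9 / 5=1.80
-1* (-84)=84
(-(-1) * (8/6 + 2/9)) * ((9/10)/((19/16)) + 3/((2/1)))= 1001/285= 3.51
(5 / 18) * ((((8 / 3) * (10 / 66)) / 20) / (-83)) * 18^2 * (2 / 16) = -5 / 1826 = -0.00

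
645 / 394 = 1.64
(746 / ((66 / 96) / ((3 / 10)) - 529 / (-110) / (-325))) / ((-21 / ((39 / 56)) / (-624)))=6780.20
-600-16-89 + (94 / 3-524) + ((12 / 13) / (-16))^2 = -9715445 / 8112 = -1197.66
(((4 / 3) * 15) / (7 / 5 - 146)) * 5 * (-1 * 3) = 500 / 241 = 2.07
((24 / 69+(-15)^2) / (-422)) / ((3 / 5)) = -25915 / 29118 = -0.89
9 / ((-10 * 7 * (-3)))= 3 / 70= 0.04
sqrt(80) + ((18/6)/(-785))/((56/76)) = -57/10990 + 4 * sqrt(5) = 8.94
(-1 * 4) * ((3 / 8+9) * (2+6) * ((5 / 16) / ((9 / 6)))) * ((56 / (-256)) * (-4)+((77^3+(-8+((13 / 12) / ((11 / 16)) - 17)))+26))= -15065702875 / 528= -28533528.17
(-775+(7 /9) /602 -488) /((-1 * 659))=1.92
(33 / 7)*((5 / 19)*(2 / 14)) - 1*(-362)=337187 / 931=362.18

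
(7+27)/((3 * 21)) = 34/63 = 0.54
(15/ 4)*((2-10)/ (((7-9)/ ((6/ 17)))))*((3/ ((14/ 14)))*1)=270/ 17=15.88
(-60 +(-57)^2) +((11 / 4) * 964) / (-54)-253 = 155893 / 54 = 2886.91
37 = 37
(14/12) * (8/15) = 28/45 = 0.62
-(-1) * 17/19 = 17/19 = 0.89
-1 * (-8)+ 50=58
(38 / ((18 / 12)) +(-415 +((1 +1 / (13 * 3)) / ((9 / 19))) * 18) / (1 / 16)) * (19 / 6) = -18971.74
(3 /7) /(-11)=-3 /77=-0.04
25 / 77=0.32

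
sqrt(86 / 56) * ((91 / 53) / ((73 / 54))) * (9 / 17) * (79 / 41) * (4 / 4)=249561 * sqrt(301) / 2696693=1.61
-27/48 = -9/16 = -0.56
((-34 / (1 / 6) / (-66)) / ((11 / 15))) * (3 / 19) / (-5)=-306 / 2299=-0.13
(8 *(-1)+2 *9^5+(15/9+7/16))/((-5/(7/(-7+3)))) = 39678947/960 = 41332.24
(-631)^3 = -251239591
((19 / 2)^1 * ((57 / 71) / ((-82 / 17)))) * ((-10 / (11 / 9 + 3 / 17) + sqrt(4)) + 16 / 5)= 3.08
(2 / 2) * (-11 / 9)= -11 / 9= -1.22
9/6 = 3/2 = 1.50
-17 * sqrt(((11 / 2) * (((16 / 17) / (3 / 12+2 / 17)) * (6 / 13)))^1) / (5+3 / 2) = -272 * sqrt(429) / 845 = -6.67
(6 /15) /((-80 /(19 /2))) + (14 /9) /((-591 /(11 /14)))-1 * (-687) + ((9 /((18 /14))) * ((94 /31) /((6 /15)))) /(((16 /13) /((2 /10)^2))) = 11355493681 /16488900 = 688.68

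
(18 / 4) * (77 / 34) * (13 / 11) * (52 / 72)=1183 / 136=8.70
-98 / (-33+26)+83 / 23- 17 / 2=9.11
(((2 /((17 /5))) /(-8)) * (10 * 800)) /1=-10000 /17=-588.24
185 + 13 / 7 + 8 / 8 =1315 / 7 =187.86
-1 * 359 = -359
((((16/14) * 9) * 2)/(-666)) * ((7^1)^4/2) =-1372/37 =-37.08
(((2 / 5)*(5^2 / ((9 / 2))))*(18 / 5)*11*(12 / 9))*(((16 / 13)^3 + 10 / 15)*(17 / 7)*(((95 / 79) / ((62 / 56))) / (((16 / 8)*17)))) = 1115692160 / 48424077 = 23.04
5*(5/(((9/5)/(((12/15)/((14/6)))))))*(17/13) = 1700/273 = 6.23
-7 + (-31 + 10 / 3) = -104 / 3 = -34.67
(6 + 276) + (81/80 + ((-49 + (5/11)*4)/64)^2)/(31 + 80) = 25857572007/91688960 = 282.01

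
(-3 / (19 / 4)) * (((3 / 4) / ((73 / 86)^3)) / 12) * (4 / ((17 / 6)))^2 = -274776192 / 2136092347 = -0.13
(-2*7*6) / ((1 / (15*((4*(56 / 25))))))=-56448 / 5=-11289.60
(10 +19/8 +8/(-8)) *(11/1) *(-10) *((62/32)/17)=-155155/1088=-142.61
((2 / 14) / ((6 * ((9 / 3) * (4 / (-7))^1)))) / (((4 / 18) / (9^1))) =-9 / 16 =-0.56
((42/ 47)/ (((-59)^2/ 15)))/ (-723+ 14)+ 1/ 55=115962713/ 6379854965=0.02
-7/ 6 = -1.17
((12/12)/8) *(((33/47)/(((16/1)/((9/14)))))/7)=297/589568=0.00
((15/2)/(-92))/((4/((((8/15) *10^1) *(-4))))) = 10/23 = 0.43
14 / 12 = 7 / 6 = 1.17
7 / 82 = 0.09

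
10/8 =5/4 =1.25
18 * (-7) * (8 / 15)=-67.20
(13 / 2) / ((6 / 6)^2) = 13 / 2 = 6.50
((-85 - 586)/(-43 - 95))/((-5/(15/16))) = -671/736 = -0.91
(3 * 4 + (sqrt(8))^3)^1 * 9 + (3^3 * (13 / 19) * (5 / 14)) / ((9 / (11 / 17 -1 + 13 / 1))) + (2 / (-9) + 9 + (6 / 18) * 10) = 5265607 / 40698 + 144 * sqrt(2) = 333.03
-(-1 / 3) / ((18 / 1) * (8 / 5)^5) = 3125 / 1769472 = 0.00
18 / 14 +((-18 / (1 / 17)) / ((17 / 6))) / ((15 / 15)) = -747 / 7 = -106.71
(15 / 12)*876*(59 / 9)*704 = 5053546.67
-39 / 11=-3.55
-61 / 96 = -0.64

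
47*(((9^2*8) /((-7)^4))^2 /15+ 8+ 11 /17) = 406.64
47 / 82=0.57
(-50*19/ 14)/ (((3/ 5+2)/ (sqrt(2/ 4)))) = -2375*sqrt(2)/ 182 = -18.45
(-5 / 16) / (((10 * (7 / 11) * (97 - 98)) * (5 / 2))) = 0.02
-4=-4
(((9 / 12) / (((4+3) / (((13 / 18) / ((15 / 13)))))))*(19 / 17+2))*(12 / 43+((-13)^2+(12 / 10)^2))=1643815511 / 46053000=35.69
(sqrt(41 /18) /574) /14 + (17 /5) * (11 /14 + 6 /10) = sqrt(82) /48216 + 1649 /350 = 4.71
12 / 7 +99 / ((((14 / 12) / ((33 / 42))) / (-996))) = -3253848 / 49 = -66405.06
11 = 11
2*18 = 36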